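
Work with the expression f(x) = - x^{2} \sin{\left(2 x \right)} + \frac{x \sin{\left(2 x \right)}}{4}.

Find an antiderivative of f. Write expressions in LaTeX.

An antiderivative is F(x) = \frac{x^{2} \cos{\left(2 x \right)}}{2} - \frac{x \sin{\left(2 x \right)}}{2} - \frac{x \cos{\left(2 x \right)}}{8} + \frac{\sin{\left(2 x \right)}}{16} - \frac{\cos{\left(2 x \right)}}{4}.

The integrand splits into summands that can be handled one at a time.
Check: d/dx[\frac{x^{2} \cos{\left(2 x \right)}}{2} - \frac{x \sin{\left(2 x \right)}}{2} - \frac{x \cos{\left(2 x \right)}}{8} + \frac{\sin{\left(2 x \right)}}{16} - \frac{\cos{\left(2 x \right)}}{4}] = - x^{2} \sin{\left(2 x \right)} + \frac{x \sin{\left(2 x \right)}}{4} = f(x).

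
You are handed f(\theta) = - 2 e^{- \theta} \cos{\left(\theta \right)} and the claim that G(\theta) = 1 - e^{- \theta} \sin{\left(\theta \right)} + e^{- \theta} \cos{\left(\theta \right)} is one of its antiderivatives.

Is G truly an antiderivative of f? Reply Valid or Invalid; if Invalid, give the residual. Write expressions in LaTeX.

d/d\theta[G] = - 2 e^{- \theta} \cos{\left(\theta \right)}
This equals f(\theta) exactly, so the claim holds.

Valid. The derivative of G reproduces f.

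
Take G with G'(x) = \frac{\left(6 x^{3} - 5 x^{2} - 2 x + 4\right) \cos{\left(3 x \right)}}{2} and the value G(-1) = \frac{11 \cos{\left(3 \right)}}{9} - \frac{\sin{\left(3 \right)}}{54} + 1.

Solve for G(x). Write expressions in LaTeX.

G(x) = \frac{54 x^{3} \sin{\left(3 x \right)} - 45 x^{2} \sin{\left(3 x \right)} + 54 x^{2} \cos{\left(3 x \right)} - 54 x \sin{\left(3 x \right)} - 30 x \cos{\left(3 x \right)} + 46 \sin{\left(3 x \right)} - 18 \cos{\left(3 x \right)} + 54}{54}

The proposed G(x) is checked by its d/dx: the result must match the given G'(x).
A general antiderivative is x^{3} \sin{\left(3 x \right)} - \frac{5 x^{2} \sin{\left(3 x \right)}}{6} + x^{2} \cos{\left(3 x \right)} - x \sin{\left(3 x \right)} - \frac{5 x \cos{\left(3 x \right)}}{9} + \frac{23 \sin{\left(3 x \right)}}{27} - \frac{\cos{\left(3 x \right)}}{3} + C.
The condition gives C = \frac{11 \cos{\left(3 \right)}}{9} - \frac{\sin{\left(3 \right)}}{54} + 1 - (\frac{11 \cos{\left(3 \right)}}{9} - \frac{\sin{\left(3 \right)}}{54}) = 1.
So G(x) = \frac{54 x^{3} \sin{\left(3 x \right)} - 45 x^{2} \sin{\left(3 x \right)} + 54 x^{2} \cos{\left(3 x \right)} - 54 x \sin{\left(3 x \right)} - 30 x \cos{\left(3 x \right)} + 46 \sin{\left(3 x \right)} - 18 \cos{\left(3 x \right)} + 54}{54}.
Check: d/dx[\frac{54 x^{3} \sin{\left(3 x \right)} - 45 x^{2} \sin{\left(3 x \right)} + 54 x^{2} \cos{\left(3 x \right)} - 54 x \sin{\left(3 x \right)} - 30 x \cos{\left(3 x \right)} + 46 \sin{\left(3 x \right)} - 18 \cos{\left(3 x \right)} + 54}{54}] = 3 x^{3} \cos{\left(3 x \right)} - \frac{5 x^{2} \cos{\left(3 x \right)}}{2} - x \cos{\left(3 x \right)} + 2 \cos{\left(3 x \right)}, which equals G'(x).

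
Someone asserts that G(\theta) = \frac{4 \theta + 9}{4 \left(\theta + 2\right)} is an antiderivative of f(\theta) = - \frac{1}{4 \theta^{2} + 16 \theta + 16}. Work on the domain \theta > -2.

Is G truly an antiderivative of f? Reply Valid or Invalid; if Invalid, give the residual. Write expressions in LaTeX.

d/d\theta[G] = - \frac{1}{4 \theta^{2} + 16 \theta + 16}
This equals f(\theta) exactly, so the claim holds.

Valid - the claim checks out under differentiation.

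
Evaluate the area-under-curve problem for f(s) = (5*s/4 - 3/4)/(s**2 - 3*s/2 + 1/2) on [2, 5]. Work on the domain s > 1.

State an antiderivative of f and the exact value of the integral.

Antiderivative: F(s) = log(s - 1) + log(s - 1/2)/4; value = -log(3/2)/4 + log(9/2)/4 + log(4)

Factor the denominator (2*(s - 1)*(2*s - 1)) and decompose: f = 1/(2*(2*s - 1)) + 1/(s - 1); each piece integrates to a log, atan, or power term.
F(s) = log(s - 1) + log(s - 1/2)/4 is an antiderivative of f.
Check: d/ds[log(s - 1) + log(s - 1/2)/4] = (5*s - 3)/(4*s**2 - 6*s + 2), which equals f(s).
F(5) = log(9/2)/4 + log(4); F(2) = log(3/2)/4.
Integral = F(5) - F(2) = -log(3/2)/4 + log(9/2)/4 + log(4).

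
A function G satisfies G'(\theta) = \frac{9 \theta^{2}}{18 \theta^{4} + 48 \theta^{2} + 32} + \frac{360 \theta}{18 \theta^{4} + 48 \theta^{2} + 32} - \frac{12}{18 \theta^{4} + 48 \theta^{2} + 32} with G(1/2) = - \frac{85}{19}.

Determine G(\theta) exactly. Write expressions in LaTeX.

G(\theta) = - \frac{\theta}{2 \theta^{2} + \frac{8}{3}} + 2 - \frac{5}{\frac{\theta^{2}}{2} + \frac{2}{3}}

Recognize the product-rule pattern: G'(\theta) = u'v + uv' with u = \frac{1}{\frac{\theta^{2}}{2} + \frac{2}{3}}, v = - \frac{\theta}{4} - 5, so integration by parts undoes it.
A general antiderivative is \frac{- \frac{\theta}{4} - 5}{\frac{\theta^{2}}{2} + \frac{2}{3}} + C.
The condition gives C = - \frac{85}{19} - (- \frac{123}{19}) = 2.
So G(\theta) = - \frac{\theta}{2 \theta^{2} + \frac{8}{3}} + 2 - \frac{5}{\frac{\theta^{2}}{2} + \frac{2}{3}}.
Check: d/d\theta[- \frac{\theta}{2 \theta^{2} + \frac{8}{3}} + 2 - \frac{5}{\frac{\theta^{2}}{2} + \frac{2}{3}}] = \frac{9 \theta^{2} + 360 \theta - 12}{18 \theta^{4} + 48 \theta^{2} + 32}, which equals G'(\theta).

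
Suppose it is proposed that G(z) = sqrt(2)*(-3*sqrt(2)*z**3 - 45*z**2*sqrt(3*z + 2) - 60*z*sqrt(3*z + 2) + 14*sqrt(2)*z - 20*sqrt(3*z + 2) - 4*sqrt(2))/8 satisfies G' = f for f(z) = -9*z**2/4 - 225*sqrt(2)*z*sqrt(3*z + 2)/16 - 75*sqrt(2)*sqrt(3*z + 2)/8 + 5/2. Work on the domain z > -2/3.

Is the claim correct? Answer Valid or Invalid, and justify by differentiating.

Invalid: d/dz[G] - f = 1, which is not 0.

d/dz[G] = (-36*z**2*sqrt(3*z + 2) - 675*sqrt(2)*z**2 - 900*sqrt(2)*z + 56*sqrt(3*z + 2) - 300*sqrt(2))/(16*sqrt(3*z + 2))
d/dz[G] - f(z) = 1 != 0.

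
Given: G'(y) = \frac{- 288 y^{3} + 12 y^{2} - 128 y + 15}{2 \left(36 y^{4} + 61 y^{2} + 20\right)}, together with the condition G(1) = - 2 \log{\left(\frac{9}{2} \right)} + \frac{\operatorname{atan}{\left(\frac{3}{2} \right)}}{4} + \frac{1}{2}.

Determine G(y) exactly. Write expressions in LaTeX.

A first test for any G(y): its y-derivative must equal the given G'(y).
A general antiderivative is - 2 \log{\left(2 y^{2} + \frac{5}{2} \right)} + \frac{\operatorname{atan}{\left(\frac{3 y}{2} \right)}}{4} + C.
The condition gives C = - 2 \log{\left(\frac{9}{2} \right)} + \frac{\operatorname{atan}{\left(\frac{3}{2} \right)}}{4} + \frac{1}{2} - (- 2 \log{\left(\frac{9}{2} \right)} + \frac{\operatorname{atan}{\left(\frac{3}{2} \right)}}{4}) = \frac{1}{2}.
So G(y) = \frac{- 8 \log{\left(2 y^{2} + \frac{5}{2} \right)} + \operatorname{atan}{\left(\frac{3 y}{2} \right)} + 2}{4}.
Check: d/dy[\frac{- 8 \log{\left(2 y^{2} + \frac{5}{2} \right)} + \operatorname{atan}{\left(\frac{3 y}{2} \right)} + 2}{4}] = \frac{- 288 y^{3} + 12 y^{2} - 128 y + 15}{72 y^{4} + 122 y^{2} + 40}, which equals G'(y).

G(y) = \frac{- 8 \log{\left(2 y^{2} + \frac{5}{2} \right)} + \operatorname{atan}{\left(\frac{3 y}{2} \right)} + 2}{4}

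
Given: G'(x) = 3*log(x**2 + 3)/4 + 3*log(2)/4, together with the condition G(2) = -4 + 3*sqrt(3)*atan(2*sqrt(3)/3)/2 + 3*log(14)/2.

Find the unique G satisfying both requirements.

G(x) = 3*x*log(x**2 + 3)/4 - 3*x/2 + 3*x*log(2)/4 + 3*sqrt(3)*atan(sqrt(3)*x/3)/2 - 1

For G(x) to be correct, d/dx[G] must agree with the stated G'(x) identically.
A general antiderivative is 3*x*log(2*x**2 + 6)/4 - 3*x/2 + 3*sqrt(3)*atan(sqrt(3)*x/3)/2 + C.
The condition gives C = -4 + 3*sqrt(3)*atan(2*sqrt(3)/3)/2 + 3*log(14)/2 - (-3 + 3*sqrt(3)*atan(2*sqrt(3)/3)/2 + 3*log(14)/2) = -1.
So G(x) = 3*x*log(x**2 + 3)/4 - 3*x/2 + 3*x*log(2)/4 + 3*sqrt(3)*atan(sqrt(3)*x/3)/2 - 1.
Check: d/dx[3*x*log(x**2 + 3)/4 - 3*x/2 + 3*x*log(2)/4 + 3*sqrt(3)*atan(sqrt(3)*x/3)/2 - 1] = 3*log(x**2 + 3)/4 + 3*log(2)/4 = G'(x).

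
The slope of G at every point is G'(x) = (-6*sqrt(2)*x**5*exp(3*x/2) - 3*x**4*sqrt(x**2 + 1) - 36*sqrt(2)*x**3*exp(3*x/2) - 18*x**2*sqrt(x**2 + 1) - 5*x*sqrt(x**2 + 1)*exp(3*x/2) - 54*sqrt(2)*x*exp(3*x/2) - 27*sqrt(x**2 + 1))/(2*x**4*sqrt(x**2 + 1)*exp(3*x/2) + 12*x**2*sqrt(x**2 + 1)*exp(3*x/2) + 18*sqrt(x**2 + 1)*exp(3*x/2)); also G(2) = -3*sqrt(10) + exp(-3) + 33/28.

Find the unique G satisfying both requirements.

Since d/dx undoes antidifferentiation here, G(x) must give back the stated G'(x).
A general antiderivative is -3*sqrt(2*x**2 + 2) + exp(-3*x/2) + 5/(4*(x**2 + 3)) + C.
The condition gives C = -3*sqrt(10) + exp(-3) + 33/28 - (-3*sqrt(10) + exp(-3) + 5/28) = 1.
So G(x) = -(12*sqrt(2)*x**2*sqrt(x**2 + 1)*exp(3*x/2) - 4*x**2*exp(3*x/2) - 4*x**2 + 36*sqrt(2)*sqrt(x**2 + 1)*exp(3*x/2) - 17*exp(3*x/2) - 12)*exp(-3*x/2)/(4*(x**2 + 3)).
Check: d/dx[-(12*sqrt(2)*x**2*sqrt(x**2 + 1)*exp(3*x/2) - 4*x**2*exp(3*x/2) - 4*x**2 + 36*sqrt(2)*sqrt(x**2 + 1)*exp(3*x/2) - 17*exp(3*x/2) - 12)*exp(-3*x/2)/(4*(x**2 + 3))] = (-6*sqrt(2)*x**5*exp(3*x/2) - 3*x**4*sqrt(x**2 + 1) - 36*sqrt(2)*x**3*exp(3*x/2) - 18*x**2*sqrt(x**2 + 1) - 5*x*sqrt(x**2 + 1)*exp(3*x/2) - 54*sqrt(2)*x*exp(3*x/2) - 27*sqrt(x**2 + 1))/(2*x**4*sqrt(x**2 + 1)*exp(3*x/2) + 12*x**2*sqrt(x**2 + 1)*exp(3*x/2) + 18*sqrt(x**2 + 1)*exp(3*x/2)) = G'(x).

G(x) = -(12*sqrt(2)*x**2*sqrt(x**2 + 1)*exp(3*x/2) - 4*x**2*exp(3*x/2) - 4*x**2 + 36*sqrt(2)*sqrt(x**2 + 1)*exp(3*x/2) - 17*exp(3*x/2) - 12)*exp(-3*x/2)/(4*(x**2 + 3))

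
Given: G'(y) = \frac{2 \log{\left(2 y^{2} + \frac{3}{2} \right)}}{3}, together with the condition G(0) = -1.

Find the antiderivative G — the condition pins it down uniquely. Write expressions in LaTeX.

Any candidate G(y) must reproduce the stated G'(y) exactly.
A general antiderivative is \frac{2 y \log{\left(2 y^{2} + \frac{3}{2} \right)}}{3} - \frac{4 y}{3} + \frac{2 \sqrt{3} \operatorname{atan}{\left(\frac{2 \sqrt{3} y}{3} \right)}}{3} + C.
The condition gives C = -1 - (0) = -1.
So G(y) = \frac{2 y \log{\left(2 y^{2} + \frac{3}{2} \right)}}{3} - \frac{4 y}{3} + \frac{2 \sqrt{3} \operatorname{atan}{\left(\frac{2 \sqrt{3} y}{3} \right)}}{3} - 1.
Check: d/dy[\frac{2 y \log{\left(2 y^{2} + \frac{3}{2} \right)}}{3} - \frac{4 y}{3} + \frac{2 \sqrt{3} \operatorname{atan}{\left(\frac{2 \sqrt{3} y}{3} \right)}}{3} - 1] = \frac{2 \log{\left(2 y^{2} + \frac{3}{2} \right)}}{3} = G'(y).

G(y) = \frac{2 y \log{\left(2 y^{2} + \frac{3}{2} \right)}}{3} - \frac{4 y}{3} + \frac{2 \sqrt{3} \operatorname{atan}{\left(\frac{2 \sqrt{3} y}{3} \right)}}{3} - 1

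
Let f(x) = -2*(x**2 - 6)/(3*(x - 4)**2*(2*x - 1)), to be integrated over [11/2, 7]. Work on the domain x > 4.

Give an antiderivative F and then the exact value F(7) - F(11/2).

Antiderivative: F(x) = (-72*x*log(x - 4) + 23*x*log(x - 1/2) + 288*log(x - 4) - 92*log(x - 1/2) + 140)/(147*(x - 4)); value = -24*log(3)/49 - 20/63 - 23*log(5)/147 + 24*log(3/2)/49 + 23*log(13/2)/147

The denominator factors as 3*(x - 4)**2*(2*x - 1); partial fractions split f into directly integrable pieces: 46/(147*(2*x - 1)) - 24/(49*(x - 4)) - 20/(21*(x - 4)**2).
F(x) = (-72*x*log(x - 4) + 23*x*log(x - 1/2) + 288*log(x - 4) - 92*log(x - 1/2) + 140)/(147*(x - 4)) is an antiderivative of f.
Check: d/dx[(-72*x*log(x - 4) + 23*x*log(x - 1/2) + 288*log(x - 4) - 92*log(x - 1/2) + 140)/(147*(x - 4))] = (12 - 2*x**2)/(6*x**3 - 51*x**2 + 120*x - 48), which equals f(x).
F(7) = -24*log(3)/49 + 23*log(13/2)/147 + 20/63; F(11/2) = -24*log(3/2)/49 + 23*log(5)/147 + 40/63.
Integral = F(7) - F(11/2) = -24*log(3)/49 - 20/63 - 23*log(5)/147 + 24*log(3/2)/49 + 23*log(13/2)/147.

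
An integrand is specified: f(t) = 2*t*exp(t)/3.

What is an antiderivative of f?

Recognize the product-rule pattern: f = u'v + uv' with u = 2*t/3 - 2/3, v = exp(t), so integration by parts undoes it.
Check: d/dt[2*t*exp(t)/3 - 2*exp(t)/3] = 2*t*exp(t)/3 = f(t).

An antiderivative is F(t) = 2*t*exp(t)/3 - 2*exp(t)/3.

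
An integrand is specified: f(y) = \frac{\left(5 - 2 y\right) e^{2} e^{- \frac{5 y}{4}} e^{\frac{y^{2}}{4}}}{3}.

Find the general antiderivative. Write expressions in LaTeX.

f matches the chain-rule pattern g'(h)*h' with inner function h(y) = \frac{y^{2}}{4} - \frac{5 y}{4} + 2; substituting u = h(y) collapses the integral.
Check: d/dy[- \frac{4 e^{2} e^{- \frac{5 y}{4}} e^{\frac{y^{2}}{4}}}{3}] = \frac{\left(- 2 y e^{2} e^{\frac{y^{2}}{4}} + 5 e^{2} e^{\frac{y^{2}}{4}}\right) e^{- \frac{5 y}{4}}}{3}, which equals f(y).

F(y) = - \frac{4 e^{2} e^{- \frac{5 y}{4}} e^{\frac{y^{2}}{4}}}{3} + C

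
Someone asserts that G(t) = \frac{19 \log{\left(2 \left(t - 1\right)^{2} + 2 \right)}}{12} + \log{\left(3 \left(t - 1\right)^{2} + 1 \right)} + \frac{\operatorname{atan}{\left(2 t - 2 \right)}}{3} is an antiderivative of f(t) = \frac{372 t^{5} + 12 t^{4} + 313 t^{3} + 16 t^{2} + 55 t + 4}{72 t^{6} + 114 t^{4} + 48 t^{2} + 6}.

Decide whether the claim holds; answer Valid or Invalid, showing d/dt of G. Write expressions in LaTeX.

d/dt[G] = \frac{372 t^{5} - 1848 t^{4} + 3985 t^{3} - 4571 t^{2} + 2774 t - 708}{72 t^{6} - 432 t^{5} + 1194 t^{4} - 1896 t^{3} + 1812 t^{2} - 984 t + 240}
d/dt[G] - f(t) = \frac{4464 t^{10} - 22032 t^{9} + 47544 t^{8} - 58368 t^{7} + 46891 t^{6} - 28081 t^{5} + 10736 t^{4} + 935 t^{3} - 3063 t^{2} + 1230 t - 868}{864 t^{12} - 5184 t^{11} + 15696 t^{10} - 30960 t^{9} + 45006 t^{8} - 51288 t^{7} + 46932 t^{6} - 34296 t^{5} + 20250 t^{4} - 9768 t^{3} + 3732 t^{2} - 984 t + 240} != 0.

Invalid: d/dt[G] - f = \frac{4464 t^{10} - 22032 t^{9} + 47544 t^{8} - 58368 t^{7} + 46891 t^{6} - 28081 t^{5} + 10736 t^{4} + 935 t^{3} - 3063 t^{2} + 1230 t - 868}{864 t^{12} - 5184 t^{11} + 15696 t^{10} - 30960 t^{9} + 45006 t^{8} - 51288 t^{7} + 46932 t^{6} - 34296 t^{5} + 20250 t^{4} - 9768 t^{3} + 3732 t^{2} - 984 t + 240}, which is not 0.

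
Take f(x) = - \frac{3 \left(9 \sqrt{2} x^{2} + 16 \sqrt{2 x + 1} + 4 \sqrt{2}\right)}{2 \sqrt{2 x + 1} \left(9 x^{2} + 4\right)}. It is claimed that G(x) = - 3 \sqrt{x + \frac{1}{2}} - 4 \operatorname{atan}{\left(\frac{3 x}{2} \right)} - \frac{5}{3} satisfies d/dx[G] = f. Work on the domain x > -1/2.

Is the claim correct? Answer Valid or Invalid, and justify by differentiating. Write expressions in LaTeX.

Valid - the claim checks out under differentiation.

d/dx[G] = \frac{- 27 \sqrt{2} x^{2} - 48 \sqrt{2 x + 1} - 12 \sqrt{2}}{18 x^{2} \sqrt{2 x + 1} + 8 \sqrt{2 x + 1}}
This equals f(x) exactly, so the claim holds.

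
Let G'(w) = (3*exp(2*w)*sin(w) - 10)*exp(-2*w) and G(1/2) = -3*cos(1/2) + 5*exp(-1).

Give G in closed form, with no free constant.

G(w) = -3*cos(w) + 5*exp(-2*w)

Check a candidate G(w) by differentiating: d/dw[G] must match the given G'(w).
A general antiderivative is -3*cos(w) + 5*exp(-2*w) + C.
The condition gives C = -3*cos(1/2) + 5*exp(-1) - (-3*cos(1/2) + 5*exp(-1)) = 0.
So G(w) = -3*cos(w) + 5*exp(-2*w).
Check: d/dw[-3*cos(w) + 5*exp(-2*w)] = (3*exp(2*w)*sin(w) - 10)*exp(-2*w) = G'(w).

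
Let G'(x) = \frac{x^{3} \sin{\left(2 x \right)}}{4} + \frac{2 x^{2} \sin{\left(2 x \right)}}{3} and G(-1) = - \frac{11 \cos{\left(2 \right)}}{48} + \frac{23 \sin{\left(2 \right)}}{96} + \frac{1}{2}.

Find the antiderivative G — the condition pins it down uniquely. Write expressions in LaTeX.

G(x) = \frac{- 12 x^{3} \cos{\left(2 x \right)} + 18 x^{2} \sin{\left(2 x \right)} - 32 x^{2} \cos{\left(2 x \right)} + 32 x \sin{\left(2 x \right)} + 18 x \cos{\left(2 x \right)} - 9 \sin{\left(2 x \right)} + 16 \cos{\left(2 x \right)} + 48}{96}

Integrate term by term and add the pieces.
A general antiderivative is - \frac{x^{3} \cos{\left(2 x \right)}}{8} + \frac{3 x^{2} \sin{\left(2 x \right)}}{16} - \frac{x^{2} \cos{\left(2 x \right)}}{3} + \frac{x \sin{\left(2 x \right)}}{3} + \frac{3 x \cos{\left(2 x \right)}}{16} - \frac{3 \sin{\left(2 x \right)}}{32} + \frac{\cos{\left(2 x \right)}}{6} + C.
The condition gives C = - \frac{11 \cos{\left(2 \right)}}{48} + \frac{23 \sin{\left(2 \right)}}{96} + \frac{1}{2} - (- \frac{11 \cos{\left(2 \right)}}{48} + \frac{23 \sin{\left(2 \right)}}{96}) = \frac{1}{2}.
So G(x) = \frac{- 12 x^{3} \cos{\left(2 x \right)} + 18 x^{2} \sin{\left(2 x \right)} - 32 x^{2} \cos{\left(2 x \right)} + 32 x \sin{\left(2 x \right)} + 18 x \cos{\left(2 x \right)} - 9 \sin{\left(2 x \right)} + 16 \cos{\left(2 x \right)} + 48}{96}.
Check: d/dx[\frac{- 12 x^{3} \cos{\left(2 x \right)} + 18 x^{2} \sin{\left(2 x \right)} - 32 x^{2} \cos{\left(2 x \right)} + 32 x \sin{\left(2 x \right)} + 18 x \cos{\left(2 x \right)} - 9 \sin{\left(2 x \right)} + 16 \cos{\left(2 x \right)} + 48}{96}] = \frac{x^{3} \sin{\left(2 x \right)}}{4} + \frac{2 x^{2} \sin{\left(2 x \right)}}{3} = G'(x).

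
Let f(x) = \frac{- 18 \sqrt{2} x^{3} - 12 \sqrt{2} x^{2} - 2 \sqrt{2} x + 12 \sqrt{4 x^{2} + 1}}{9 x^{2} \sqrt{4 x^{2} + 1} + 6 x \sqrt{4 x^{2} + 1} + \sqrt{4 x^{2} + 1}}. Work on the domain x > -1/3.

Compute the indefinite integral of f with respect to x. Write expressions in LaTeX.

A first test for any F(x): its x-derivative must equal f(x) identically.
Check: d/dx[\frac{- \sqrt{2} \left(3 x + 1\right) \sqrt{4 x^{2} + 1} - 8}{2 \left(3 x + 1\right)}] = \frac{- 18 \sqrt{2} x^{3} - 12 \sqrt{2} x^{2} - 2 \sqrt{2} x + 12 \sqrt{4 x^{2} + 1}}{9 x^{2} \sqrt{4 x^{2} + 1} + 6 x \sqrt{4 x^{2} + 1} + \sqrt{4 x^{2} + 1}} = f(x).

F(x) = \frac{- \sqrt{2} \left(3 x + 1\right) \sqrt{4 x^{2} + 1} - 8}{2 \left(3 x + 1\right)} + C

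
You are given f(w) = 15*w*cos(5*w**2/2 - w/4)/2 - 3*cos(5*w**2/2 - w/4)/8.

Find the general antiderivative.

F(w) = 3*sin(5*w**2/2 - w/4)/2 + C

f matches the chain-rule pattern g'(h)*h' with inner function h(w) = 5*w**2/2 - w/4; substituting u = h(w) collapses the integral.
Check: d/dw[3*sin(5*w**2/2 - w/4)/2] = 15*w*cos(5*w**2/2 - w/4)/2 - 3*cos(5*w**2/2 - w/4)/8 = f(w).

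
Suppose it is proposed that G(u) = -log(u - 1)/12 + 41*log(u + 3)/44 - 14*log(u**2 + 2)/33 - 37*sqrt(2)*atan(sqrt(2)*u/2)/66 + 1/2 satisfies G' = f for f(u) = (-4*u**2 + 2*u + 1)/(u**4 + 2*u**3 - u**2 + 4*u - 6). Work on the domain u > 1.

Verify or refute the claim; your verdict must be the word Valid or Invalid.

d/du[G] = (-4*u**2 + 2*u + 1)/(u**4 + 2*u**3 - u**2 + 4*u - 6)
This equals f(u) exactly, so the claim holds.

Valid. The derivative of G reproduces f.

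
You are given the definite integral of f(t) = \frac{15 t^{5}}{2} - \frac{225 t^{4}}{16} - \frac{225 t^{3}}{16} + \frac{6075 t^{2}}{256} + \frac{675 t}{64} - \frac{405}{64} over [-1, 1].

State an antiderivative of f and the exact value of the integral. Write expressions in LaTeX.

The substitution u = - t^{2} + \frac{3 t}{4} + \frac{3}{2} works: f is exactly (dF/du)*(du/dt) for that inner function.
F(t) = \frac{5 t^{6}}{4} - \frac{45 t^{5}}{16} - \frac{225 t^{4}}{64} + \frac{2025 t^{3}}{256} + \frac{675 t^{2}}{128} - \frac{405 t}{64} is an antiderivative of f.
Check: d/dt[\frac{5 t^{6}}{4} - \frac{45 t^{5}}{16} - \frac{225 t^{4}}{64} + \frac{2025 t^{3}}{256} + \frac{675 t^{2}}{128} - \frac{405 t}{64}] = \frac{15 t^{5}}{2} - \frac{225 t^{4}}{16} - \frac{225 t^{3}}{16} + \frac{6075 t^{2}}{256} + \frac{675 t}{64} - \frac{405}{64} = f(t).
F(1) = \frac{455}{256}; F(-1) = \frac{1085}{256}.
Integral = F(1) - F(-1) = - \frac{315}{128}.

Antiderivative: F(t) = \frac{5 t^{6}}{4} - \frac{45 t^{5}}{16} - \frac{225 t^{4}}{64} + \frac{2025 t^{3}}{256} + \frac{675 t^{2}}{128} - \frac{405 t}{64}; value = - \frac{315}{128}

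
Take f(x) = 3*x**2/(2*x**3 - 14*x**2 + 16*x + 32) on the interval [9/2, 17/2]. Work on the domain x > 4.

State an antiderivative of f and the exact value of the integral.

Factor the denominator (2*(x - 4)**2*(x + 1)) and decompose: f = 3/(50*(x + 1)) + 36/(25*(x - 4)) + 24/(5*(x - 4)**2); each piece integrates to a log, atan, or power term.
F(x) = 36*log(x - 4)/25 + 3*log(x + 1)/50 - 24/(5*x - 20) is an antiderivative of f.
Check: d/dx[36*log(x - 4)/25 + 3*log(x + 1)/50 - 24/(5*x - 20)] = 3*x**2/(2*x**3 - 14*x**2 + 16*x + 32) = f(x).
F(17/2) = -16/15 + 3*log(19/2)/50 + 36*log(9/2)/25; F(9/2) = -48/5 - 36*log(2)/25 + 3*log(11/2)/50.
Integral = F(17/2) - F(9/2) = -3*log(11/2)/50 + 3*log(19/2)/50 + 36*log(2)/25 + 36*log(9/2)/25 + 128/15.

Antiderivative: F(x) = 36*log(x - 4)/25 + 3*log(x + 1)/50 - 24/(5*x - 20); value = -3*log(11/2)/50 + 3*log(19/2)/50 + 36*log(2)/25 + 36*log(9/2)/25 + 128/15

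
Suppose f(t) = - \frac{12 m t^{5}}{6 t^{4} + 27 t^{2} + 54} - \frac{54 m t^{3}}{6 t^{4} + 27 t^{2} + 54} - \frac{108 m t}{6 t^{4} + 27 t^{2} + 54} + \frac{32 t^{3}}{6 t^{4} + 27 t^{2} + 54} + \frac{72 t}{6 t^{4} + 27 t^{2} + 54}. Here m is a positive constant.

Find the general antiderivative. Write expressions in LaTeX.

Integrate term by term and add the pieces.
Check: d/dt[\frac{- 3 m t^{2} + 4 \log{\left(\frac{t^{4}}{3} + \frac{3 t^{2}}{2} + 3 \right)}}{3}] = \frac{- 12 m t^{5} - 54 m t^{3} - 108 m t + 32 t^{3} + 72 t}{6 t^{4} + 27 t^{2} + 54}, which equals f(t).

F(t) = \frac{- 3 m t^{2} + 4 \log{\left(\frac{t^{4}}{3} + \frac{3 t^{2}}{2} + 3 \right)}}{3} + C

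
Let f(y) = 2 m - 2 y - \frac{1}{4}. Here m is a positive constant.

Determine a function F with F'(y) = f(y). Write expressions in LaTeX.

An antiderivative is F(y) = 2 m y - y^{2} - \frac{y}{4}.

Any candidate F(y) must reproduce f(y) exactly when differentiated.
Check: d/dy[2 m y - y^{2} - \frac{y}{4}] = 2 m - 2 y - \frac{1}{4} = f(y).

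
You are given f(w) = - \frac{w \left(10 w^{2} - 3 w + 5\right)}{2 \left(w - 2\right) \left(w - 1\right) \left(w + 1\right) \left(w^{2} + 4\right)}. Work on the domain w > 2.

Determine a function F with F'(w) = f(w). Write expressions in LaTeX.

The denominator factors as 2 \left(w - 2\right) \left(w - 1\right) \left(w + 1\right) \left(w^{2} + 4\right); partial fractions split f into directly integrable pieces: \frac{29 w - 82}{40 \left(w^{2} + 4\right)} + \frac{3}{10 \left(w + 1\right)} + \frac{3}{5 \left(w - 1\right)} - \frac{13}{8 \left(w - 2\right)}.
Check: d/dw[- \frac{13 \log{\left(w - 2 \right)}}{8} + \frac{3 \log{\left(w - 1 \right)}}{5} + \frac{3 \log{\left(w + 1 \right)}}{10} + \frac{29 \log{\left(w^{2} + 4 \right)}}{80} - \frac{41 \operatorname{atan}{\left(\frac{w}{2} \right)}}{40}] = \frac{- 10 w^{3} + 3 w^{2} - 5 w}{2 w^{5} - 4 w^{4} + 6 w^{3} - 12 w^{2} - 8 w + 16}, which equals f(w).

An antiderivative is F(w) = - \frac{13 \log{\left(w - 2 \right)}}{8} + \frac{3 \log{\left(w - 1 \right)}}{5} + \frac{3 \log{\left(w + 1 \right)}}{10} + \frac{29 \log{\left(w^{2} + 4 \right)}}{80} - \frac{41 \operatorname{atan}{\left(\frac{w}{2} \right)}}{40}.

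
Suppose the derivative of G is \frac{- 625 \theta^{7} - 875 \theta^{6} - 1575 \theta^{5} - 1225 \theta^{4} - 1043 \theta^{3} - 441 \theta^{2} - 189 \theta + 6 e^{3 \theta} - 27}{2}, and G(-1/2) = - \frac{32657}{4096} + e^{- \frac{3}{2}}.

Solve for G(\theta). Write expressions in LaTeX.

Any candidate G(\theta) must reproduce the stated G'(\theta) exactly.
A general antiderivative is - \left(\frac{5 \theta^{2}}{2} + \theta + \frac{3}{2}\right)^{4} + e^{3 \theta} + C.
The condition gives C = - \frac{32657}{4096} + e^{- \frac{3}{2}} - (- \frac{28561}{4096} + e^{- \frac{3}{2}}) = -1.
So G(\theta) = - \frac{625 \theta^{8}}{16} - \frac{125 \theta^{7}}{2} - \frac{525 \theta^{6}}{4} - \frac{245 \theta^{5}}{2} - \frac{1043 \theta^{4}}{8} - \frac{147 \theta^{3}}{2} - \frac{189 \theta^{2}}{4} - \frac{27 \theta}{2} + e^{3 \theta} - \frac{97}{16}.
Check: d/d\theta[- \frac{625 \theta^{8}}{16} - \frac{125 \theta^{7}}{2} - \frac{525 \theta^{6}}{4} - \frac{245 \theta^{5}}{2} - \frac{1043 \theta^{4}}{8} - \frac{147 \theta^{3}}{2} - \frac{189 \theta^{2}}{4} - \frac{27 \theta}{2} + e^{3 \theta} - \frac{97}{16}] = - \frac{625 \theta^{7}}{2} - \frac{875 \theta^{6}}{2} - \frac{1575 \theta^{5}}{2} - \frac{1225 \theta^{4}}{2} - \frac{1043 \theta^{3}}{2} - \frac{441 \theta^{2}}{2} - \frac{189 \theta}{2} + 3 e^{3 \theta} - \frac{27}{2}, which equals G'(\theta).

G(\theta) = - \frac{625 \theta^{8}}{16} - \frac{125 \theta^{7}}{2} - \frac{525 \theta^{6}}{4} - \frac{245 \theta^{5}}{2} - \frac{1043 \theta^{4}}{8} - \frac{147 \theta^{3}}{2} - \frac{189 \theta^{2}}{4} - \frac{27 \theta}{2} + e^{3 \theta} - \frac{97}{16}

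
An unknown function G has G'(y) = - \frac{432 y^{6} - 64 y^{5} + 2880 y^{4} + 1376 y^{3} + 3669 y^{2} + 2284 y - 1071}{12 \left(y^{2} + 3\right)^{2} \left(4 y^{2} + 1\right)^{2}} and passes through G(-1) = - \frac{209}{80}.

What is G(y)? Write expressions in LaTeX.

G(y) = - \frac{y}{4 y^{2} + 12} + \frac{5 y}{2 y^{2} + \frac{1}{2}} - 1 - \frac{5}{6 y^{2} + 18} + \frac{4}{6 y^{2} + \frac{3}{2}}

Differentiate the proposed G(y) back; it has to land on the given G'(y).
A general antiderivative is \frac{- \frac{y}{2} - \frac{5}{3}}{2 y^{2} + 6} + \frac{5 y + \frac{4}{3}}{2 y^{2} + \frac{1}{2}} + C.
The condition gives C = - \frac{209}{80} - (- \frac{129}{80}) = -1.
So G(y) = - \frac{y}{4 y^{2} + 12} + \frac{5 y}{2 y^{2} + \frac{1}{2}} - 1 - \frac{5}{6 y^{2} + 18} + \frac{4}{6 y^{2} + \frac{3}{2}}.
Check: d/dy[- \frac{y}{4 y^{2} + 12} + \frac{5 y}{2 y^{2} + \frac{1}{2}} - 1 - \frac{5}{6 y^{2} + 18} + \frac{4}{6 y^{2} + \frac{3}{2}}] = \frac{- 432 y^{6} + 64 y^{5} - 2880 y^{4} - 1376 y^{3} - 3669 y^{2} - 2284 y + 1071}{192 y^{8} + 1248 y^{6} + 2316 y^{4} + 936 y^{2} + 108}, which equals G'(y).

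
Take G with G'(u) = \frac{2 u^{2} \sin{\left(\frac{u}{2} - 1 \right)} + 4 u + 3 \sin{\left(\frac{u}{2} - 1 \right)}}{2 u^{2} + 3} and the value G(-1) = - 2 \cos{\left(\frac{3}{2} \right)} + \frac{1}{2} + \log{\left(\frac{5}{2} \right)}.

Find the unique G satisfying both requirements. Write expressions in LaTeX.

Recover the given G'(u) by differentiating a candidate G(u); any mismatch rules it out.
A general antiderivative is \log{\left(u^{2} + \frac{3}{2} \right)} - 2 \cos{\left(\frac{u}{2} - 1 \right)} + C.
The condition gives C = - 2 \cos{\left(\frac{3}{2} \right)} + \frac{1}{2} + \log{\left(\frac{5}{2} \right)} - (- 2 \cos{\left(\frac{3}{2} \right)} + \log{\left(\frac{5}{2} \right)}) = \frac{1}{2}.
So G(u) = - \frac{- 2 \log{\left(u^{2} + \frac{3}{2} \right)} + 4 \cos{\left(\frac{u}{2} - 1 \right)} - 1}{2}.
Check: d/du[- \frac{- 2 \log{\left(u^{2} + \frac{3}{2} \right)} + 4 \cos{\left(\frac{u}{2} - 1 \right)} - 1}{2}] = \frac{2 u^{2} \sin{\left(\frac{u}{2} - 1 \right)} + 4 u + 3 \sin{\left(\frac{u}{2} - 1 \right)}}{2 u^{2} + 3} = G'(u).

G(u) = - \frac{- 2 \log{\left(u^{2} + \frac{3}{2} \right)} + 4 \cos{\left(\frac{u}{2} - 1 \right)} - 1}{2}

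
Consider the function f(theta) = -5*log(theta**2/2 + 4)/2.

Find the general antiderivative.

F(theta) = -5*theta*log(theta**2/2 + 4)/2 + 5*theta - 10*sqrt(2)*atan(sqrt(2)*theta/4) + C

Since d/dtheta undoes antidifferentiation here, F'(theta) = f(theta) is required of F(theta).
Check: d/dtheta[-5*theta*log(theta**2/2 + 4)/2 + 5*theta - 10*sqrt(2)*atan(sqrt(2)*theta/4)] = -5*log(theta**2/2 + 4)/2 = f(theta).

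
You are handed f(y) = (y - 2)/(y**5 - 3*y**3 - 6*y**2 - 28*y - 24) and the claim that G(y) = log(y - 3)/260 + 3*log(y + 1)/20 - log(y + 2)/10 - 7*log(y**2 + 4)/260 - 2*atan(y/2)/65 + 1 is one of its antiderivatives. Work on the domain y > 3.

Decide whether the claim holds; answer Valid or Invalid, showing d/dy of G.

Valid. The derivative of G reproduces f.

d/dy[G] = (y - 2)/(y**5 - 3*y**3 - 6*y**2 - 28*y - 24)
This equals f(y) exactly, so the claim holds.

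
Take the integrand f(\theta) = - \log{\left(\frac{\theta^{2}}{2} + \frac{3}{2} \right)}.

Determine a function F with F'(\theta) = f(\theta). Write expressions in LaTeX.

An antiderivative F(\theta) passes only if d/d\theta[F] lands on f(\theta) exactly.
Check: d/d\theta[- \theta \log{\left(\frac{\theta^{2}}{2} + \frac{3}{2} \right)} + 2 \theta - 2 \sqrt{3} \operatorname{atan}{\left(\frac{\sqrt{3} \theta}{3} \right)}] = - \log{\left(\theta^{2} + 3 \right)} + \log{\left(2 \right)}, which equals f(\theta).

An antiderivative is F(\theta) = - \theta \log{\left(\frac{\theta^{2}}{2} + \frac{3}{2} \right)} + 2 \theta - 2 \sqrt{3} \operatorname{atan}{\left(\frac{\sqrt{3} \theta}{3} \right)}.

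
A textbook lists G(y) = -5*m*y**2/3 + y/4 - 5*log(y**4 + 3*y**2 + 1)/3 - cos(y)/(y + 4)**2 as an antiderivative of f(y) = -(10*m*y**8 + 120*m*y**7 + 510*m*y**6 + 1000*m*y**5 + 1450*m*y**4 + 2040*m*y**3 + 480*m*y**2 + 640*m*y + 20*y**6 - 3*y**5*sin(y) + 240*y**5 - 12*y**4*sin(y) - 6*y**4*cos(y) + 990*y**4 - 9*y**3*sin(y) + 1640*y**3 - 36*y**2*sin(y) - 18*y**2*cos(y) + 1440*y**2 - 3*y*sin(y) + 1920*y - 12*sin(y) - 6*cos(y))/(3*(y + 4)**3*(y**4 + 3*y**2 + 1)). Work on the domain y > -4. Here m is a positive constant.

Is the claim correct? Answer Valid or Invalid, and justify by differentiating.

Invalid: d/dy[G] - f = 1/4, which is not 0.

d/dy[G] = (-40*m*y**8 - 480*m*y**7 - 2040*m*y**6 - 4000*m*y**5 - 5800*m*y**4 - 8160*m*y**3 - 1920*m*y**2 - 2560*m*y + 3*y**7 - 44*y**6 + 12*y**5*sin(y) - 807*y**5 + 48*y**4*sin(y) + 24*y**4*cos(y) - 3660*y**4 + 36*y**3*sin(y) - 6125*y**3 + 144*y**2*sin(y) + 72*y**2*cos(y) - 5148*y**2 + 12*y*sin(y) - 7536*y + 48*sin(y) + 24*cos(y) + 192)/(12*y**7 + 144*y**6 + 612*y**5 + 1200*y**4 + 1740*y**3 + 2448*y**2 + 576*y + 768)
d/dy[G] - f(y) = 1/4 != 0.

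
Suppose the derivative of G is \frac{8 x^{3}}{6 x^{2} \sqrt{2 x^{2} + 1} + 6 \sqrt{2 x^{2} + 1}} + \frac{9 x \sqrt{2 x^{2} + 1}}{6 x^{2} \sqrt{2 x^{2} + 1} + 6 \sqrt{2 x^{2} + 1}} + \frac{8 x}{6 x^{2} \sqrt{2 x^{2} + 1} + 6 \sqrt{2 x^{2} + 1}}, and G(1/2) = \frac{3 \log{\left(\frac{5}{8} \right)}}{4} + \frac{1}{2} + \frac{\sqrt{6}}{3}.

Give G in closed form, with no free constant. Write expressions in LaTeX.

The integrand splits into summands that can be handled one at a time.
A general antiderivative is \frac{2 \sqrt{2 x^{2} + 1}}{3} + \frac{3 \log{\left(\frac{x^{2}}{2} + \frac{1}{2} \right)}}{4} + C.
The condition gives C = \frac{3 \log{\left(\frac{5}{8} \right)}}{4} + \frac{1}{2} + \frac{\sqrt{6}}{3} - (\frac{3 \log{\left(\frac{5}{8} \right)}}{4} + \frac{\sqrt{6}}{3}) = \frac{1}{2}.
So G(x) = \frac{8 \sqrt{2 x^{2} + 1} + 9 \log{\left(\frac{x^{2}}{2} + \frac{1}{2} \right)} + 6}{12}.
Check: d/dx[\frac{8 \sqrt{2 x^{2} + 1} + 9 \log{\left(\frac{x^{2}}{2} + \frac{1}{2} \right)} + 6}{12}] = \frac{8 x^{3} + 9 x \sqrt{2 x^{2} + 1} + 8 x}{6 x^{2} \sqrt{2 x^{2} + 1} + 6 \sqrt{2 x^{2} + 1}}, which equals G'(x).

G(x) = \frac{8 \sqrt{2 x^{2} + 1} + 9 \log{\left(\frac{x^{2}}{2} + \frac{1}{2} \right)} + 6}{12}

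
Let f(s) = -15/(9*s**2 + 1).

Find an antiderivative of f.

An antiderivative is F(s) = -5*atan(3*s).

Any candidate F(s) must reproduce f(s) exactly when differentiated.
Check: d/ds[-5*atan(3*s)] = -15/(9*s**2 + 1) = f(s).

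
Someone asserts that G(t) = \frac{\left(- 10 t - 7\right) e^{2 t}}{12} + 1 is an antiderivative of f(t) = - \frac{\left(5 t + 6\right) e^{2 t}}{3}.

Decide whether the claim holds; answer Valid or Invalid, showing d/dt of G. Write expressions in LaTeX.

d/dt[G] = - \frac{5 t e^{2 t}}{3} - 2 e^{2 t}
This equals f(t) exactly, so the claim holds.

Valid - differentiating G returns exactly f.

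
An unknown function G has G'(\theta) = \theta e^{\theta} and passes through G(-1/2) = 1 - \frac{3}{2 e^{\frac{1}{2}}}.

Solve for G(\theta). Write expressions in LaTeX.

G(\theta) = \left(\theta - 1\right) e^{\theta} + 1

G'(\theta) has the shape u'v + uv' for u = \theta - 1 and v = e^{\theta} — it is the derivative of the product u*v.
A general antiderivative is \left(\theta - 1\right) e^{\theta} + C.
The condition gives C = 1 - \frac{3}{2 e^{\frac{1}{2}}} - (- \frac{3}{2 e^{\frac{1}{2}}}) = 1.
So G(\theta) = \left(\theta - 1\right) e^{\theta} + 1.
Check: d/d\theta[\left(\theta - 1\right) e^{\theta} + 1] = \theta e^{\theta} = G'(\theta).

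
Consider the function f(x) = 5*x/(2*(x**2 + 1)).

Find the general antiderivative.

F(x) = 5*log(x**2 + 1)/4 + C

The substitution u = x**2 + 1 works: f is exactly (dF/du)*(du/dx) for that inner function.
Check: d/dx[5*log(x**2 + 1)/4] = 5*x/(2*x**2 + 2), which equals f(x).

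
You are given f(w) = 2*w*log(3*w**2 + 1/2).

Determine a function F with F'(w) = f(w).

An antiderivative is F(w) = w**2*log(3*w**2 + 1/2) - w**2 + log(6*w**2 + 1)/6.

Whatever form F(w) takes, F'(w) = f(w) is non-negotiable.
Check: d/dw[w**2*log(3*w**2 + 1/2) - w**2 + log(6*w**2 + 1)/6] = 2*w*log(3*w**2 + 1/2) = f(w).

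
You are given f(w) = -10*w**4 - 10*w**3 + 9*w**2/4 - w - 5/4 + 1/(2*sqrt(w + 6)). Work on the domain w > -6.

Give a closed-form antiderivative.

An antiderivative is F(w) = -2*w**5 - 5*w**4/2 + 3*w**3/4 - w**2/2 - 5*w/4 + sqrt(w + 6).

Integrate term by term and add the pieces.
Check: d/dw[-2*w**5 - 5*w**4/2 + 3*w**3/4 - w**2/2 - 5*w/4 + sqrt(w + 6)] = (-40*w**4*sqrt(w + 6) - 40*w**3*sqrt(w + 6) + 9*w**2*sqrt(w + 6) - 4*w*sqrt(w + 6) - 5*sqrt(w + 6) + 2)/(4*sqrt(w + 6)), which equals f(w).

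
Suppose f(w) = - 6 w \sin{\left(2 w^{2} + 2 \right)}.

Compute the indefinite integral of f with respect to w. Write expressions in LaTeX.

F(w) = \frac{3 \cos{\left(2 w^{2} + 2 \right)}}{2} + C

The substitution u = 2 w^{2} + 2 works: f is exactly (dF/du)*(du/dw) for that inner function.
Check: d/dw[\frac{3 \cos{\left(2 w^{2} + 2 \right)}}{2}] = - 6 w \sin{\left(2 w^{2} + 2 \right)} = f(w).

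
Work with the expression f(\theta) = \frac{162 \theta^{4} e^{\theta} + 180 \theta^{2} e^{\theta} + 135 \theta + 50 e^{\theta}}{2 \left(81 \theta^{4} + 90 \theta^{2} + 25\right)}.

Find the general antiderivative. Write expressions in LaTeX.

F(\theta) = e^{\theta} - \frac{5}{4 \left(3 \theta^{2} + \frac{5}{3}\right)} + C

A candidate is checked by its d/d\theta: the result must match f(\theta).
Check: d/d\theta[e^{\theta} - \frac{5}{4 \left(3 \theta^{2} + \frac{5}{3}\right)}] = \frac{162 \theta^{4} e^{\theta} + 180 \theta^{2} e^{\theta} + 135 \theta + 50 e^{\theta}}{162 \theta^{4} + 180 \theta^{2} + 50}, which equals f(\theta).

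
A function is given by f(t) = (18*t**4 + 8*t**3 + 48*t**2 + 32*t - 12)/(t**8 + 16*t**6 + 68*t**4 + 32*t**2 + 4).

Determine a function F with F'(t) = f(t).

Recognize the product-rule pattern: f = u'v + uv' with u = 1/(t**4/2 + 4*t**2 + 1), v = -3*t - 1, so integration by parts undoes it.
Check: d/dt[(-6*t - 2)/(t**4 + 8*t**2 + 2)] = (18*t**4 + 8*t**3 + 48*t**2 + 32*t - 12)/(t**8 + 16*t**6 + 68*t**4 + 32*t**2 + 4) = f(t).

An antiderivative is F(t) = (-6*t - 2)/(t**4 + 8*t**2 + 2).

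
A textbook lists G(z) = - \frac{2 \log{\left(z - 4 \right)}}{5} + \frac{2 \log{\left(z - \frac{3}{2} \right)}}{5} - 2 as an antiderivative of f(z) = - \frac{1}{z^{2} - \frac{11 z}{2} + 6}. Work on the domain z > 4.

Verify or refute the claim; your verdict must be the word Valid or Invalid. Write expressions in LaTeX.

Valid - the claim checks out under differentiation.

d/dz[G] = - \frac{2}{2 z^{2} - 11 z + 12}
This equals f(z) exactly, so the claim holds.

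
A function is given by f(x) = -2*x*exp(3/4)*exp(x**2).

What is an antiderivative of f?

f matches the chain-rule pattern g'(h)*h' with inner function h(x) = x**2 + 3/4; substituting u = h(x) collapses the integral.
Check: d/dx[-exp(3/4)*exp(x**2)] = -2*x*exp(3/4)*exp(x**2) = f(x).

An antiderivative is F(x) = -exp(3/4)*exp(x**2).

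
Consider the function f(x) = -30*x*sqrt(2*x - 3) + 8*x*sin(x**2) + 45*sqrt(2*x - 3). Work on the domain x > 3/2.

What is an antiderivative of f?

Integrate term by term and add the pieces.
Check: d/dx[-3*(2*x - 3)**(5/2) - 4*cos(x**2)] = -30*x*sqrt(2*x - 3) + 8*x*sin(x**2) + 45*sqrt(2*x - 3) = f(x).

An antiderivative is F(x) = -3*(2*x - 3)**(5/2) - 4*cos(x**2).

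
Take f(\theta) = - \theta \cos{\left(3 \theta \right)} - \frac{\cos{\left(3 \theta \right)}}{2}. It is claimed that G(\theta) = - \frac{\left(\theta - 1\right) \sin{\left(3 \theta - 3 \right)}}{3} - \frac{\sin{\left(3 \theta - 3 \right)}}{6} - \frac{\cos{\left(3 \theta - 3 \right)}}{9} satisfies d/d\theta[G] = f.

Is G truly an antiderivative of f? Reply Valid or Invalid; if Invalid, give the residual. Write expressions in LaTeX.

d/d\theta[G] = - \theta \cos{\left(3 \theta - 3 \right)} + \frac{\cos{\left(3 \theta - 3 \right)}}{2}
d/d\theta[G] - f(\theta) = \theta \cos{\left(3 \theta \right)} - \theta \cos{\left(3 \theta - 3 \right)} + \frac{\cos{\left(3 \theta \right)}}{2} + \frac{\cos{\left(3 \theta - 3 \right)}}{2} != 0.

Invalid: d/d\theta[G] - f = \theta \cos{\left(3 \theta \right)} - \theta \cos{\left(3 \theta - 3 \right)} + \frac{\cos{\left(3 \theta \right)}}{2} + \frac{\cos{\left(3 \theta - 3 \right)}}{2}, which is not 0.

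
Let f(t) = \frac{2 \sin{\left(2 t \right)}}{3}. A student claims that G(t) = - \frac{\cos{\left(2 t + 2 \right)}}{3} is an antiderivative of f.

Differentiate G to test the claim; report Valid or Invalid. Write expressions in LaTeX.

d/dt[G] = \frac{2 \sin{\left(2 t + 2 \right)}}{3}
d/dt[G] - f(t) = - \frac{2 \sin{\left(2 t \right)}}{3} + \frac{2 \sin{\left(2 t + 2 \right)}}{3} != 0.

Invalid: d/dt[G] - f = - \frac{2 \sin{\left(2 t \right)}}{3} + \frac{2 \sin{\left(2 t + 2 \right)}}{3}, which is not 0.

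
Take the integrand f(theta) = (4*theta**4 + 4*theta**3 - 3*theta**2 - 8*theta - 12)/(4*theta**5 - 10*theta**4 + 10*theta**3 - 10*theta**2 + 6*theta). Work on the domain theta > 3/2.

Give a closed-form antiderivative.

The denominator factors as 2*theta*(theta - 1)*(2*theta - 3)*(theta**2 + 1); partial fractions split f into directly integrable pieces: -(55*theta + 37)/(52*(theta**2 + 1)) + 8/(13*(2*theta - 3)) + 15/(4*(theta - 1)) - 2/theta.
Check: d/dtheta[-2*log(theta) + 4*log(theta - 3/2)/13 + 15*log(theta - 1)/4 - 55*log(theta**2 + 1)/104 - 37*atan(theta)/52] = (4*theta**4 + 4*theta**3 - 3*theta**2 - 8*theta - 12)/(4*theta**5 - 10*theta**4 + 10*theta**3 - 10*theta**2 + 6*theta) = f(theta).

An antiderivative is F(theta) = -2*log(theta) + 4*log(theta - 3/2)/13 + 15*log(theta - 1)/4 - 55*log(theta**2 + 1)/104 - 37*atan(theta)/52.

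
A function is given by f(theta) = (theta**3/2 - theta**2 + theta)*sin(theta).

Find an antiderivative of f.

Recover f(theta) by differentiating a candidate F(theta); any mismatch rules it out.
Check: d/dtheta[-(theta**3*cos(theta) - 3*theta**2*sin(theta) - 2*theta**2*cos(theta) + 4*theta*sin(theta) - 4*theta*cos(theta) + 4*sin(theta) + 4*cos(theta))/2] = theta**3*sin(theta)/2 - theta**2*sin(theta) + theta*sin(theta), which equals f(theta).

An antiderivative is F(theta) = -(theta**3*cos(theta) - 3*theta**2*sin(theta) - 2*theta**2*cos(theta) + 4*theta*sin(theta) - 4*theta*cos(theta) + 4*sin(theta) + 4*cos(theta))/2.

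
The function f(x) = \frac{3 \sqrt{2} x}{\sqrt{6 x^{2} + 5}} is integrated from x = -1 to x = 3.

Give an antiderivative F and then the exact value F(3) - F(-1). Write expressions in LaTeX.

Antiderivative: F(x) = \frac{\sqrt{2} \sqrt{6 x^{2} + 5}}{2}; value = - \frac{\sqrt{22}}{2} + \frac{\sqrt{118}}{2}

The substitution u = 3 x^{2} + \frac{5}{2} works: f is exactly (dF/du)*(du/dx) for that inner function.
F(x) = \frac{\sqrt{2} \sqrt{6 x^{2} + 5}}{2} is an antiderivative of f.
Check: d/dx[\frac{\sqrt{2} \sqrt{6 x^{2} + 5}}{2}] = \frac{3 \sqrt{2} x}{\sqrt{6 x^{2} + 5}} = f(x).
F(3) = \frac{\sqrt{118}}{2}; F(-1) = \frac{\sqrt{22}}{2}.
Integral = F(3) - F(-1) = - \frac{\sqrt{22}}{2} + \frac{\sqrt{118}}{2}.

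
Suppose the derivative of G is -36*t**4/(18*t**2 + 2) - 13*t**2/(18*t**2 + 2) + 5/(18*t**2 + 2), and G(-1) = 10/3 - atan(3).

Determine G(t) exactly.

G(t) = (-4*t**3 - 3*t + 6*atan(3*t) + 13)/6

The integrand splits into summands that can be handled one at a time.
A general antiderivative is -2*t**3/3 - t/2 + atan(3*t) + 5/3 + C.
The condition gives C = 10/3 - atan(3) - (17/6 - atan(3)) = 1/2.
So G(t) = (-4*t**3 - 3*t + 6*atan(3*t) + 13)/6.
Check: d/dt[(-4*t**3 - 3*t + 6*atan(3*t) + 13)/6] = (-36*t**4 - 13*t**2 + 5)/(18*t**2 + 2), which equals G'(t).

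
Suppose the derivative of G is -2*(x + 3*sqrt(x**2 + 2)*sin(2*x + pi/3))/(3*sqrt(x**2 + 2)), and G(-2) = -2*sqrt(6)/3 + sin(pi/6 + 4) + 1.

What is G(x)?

G(x) = -2*sqrt(x**2 + 2)/3 + cos(2*x + pi/3) + 1

Any candidate G(x) must reproduce the stated G'(x) exactly.
A general antiderivative is -2*sqrt(x**2 + 2)/3 + cos(2*x + pi/3) + C.
The condition gives C = -2*sqrt(6)/3 + sin(pi/6 + 4) + 1 - (-2*sqrt(6)/3 + sin(pi/6 + 4)) = 1.
So G(x) = -2*sqrt(x**2 + 2)/3 + cos(2*x + pi/3) + 1.
Check: d/dx[-2*sqrt(x**2 + 2)/3 + cos(2*x + pi/3) + 1] = (-2*x - 6*sqrt(x**2 + 2)*sin(2*x + pi/3))/(3*sqrt(x**2 + 2)), which equals G'(x).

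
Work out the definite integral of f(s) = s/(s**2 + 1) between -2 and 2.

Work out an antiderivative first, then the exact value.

Antiderivative: F(s) = log(s**2 + 1)/2; value = 0

f matches the chain-rule pattern g'(h)*h' with inner function h(s) = s**2 + 1; substituting u = h(s) collapses the integral.
F(s) = log(s**2 + 1)/2 is an antiderivative of f.
Check: d/ds[log(s**2 + 1)/2] = s/(s**2 + 1) = f(s).
F(2) = log(5)/2; F(-2) = log(5)/2.
Integral = F(2) - F(-2) = 0.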